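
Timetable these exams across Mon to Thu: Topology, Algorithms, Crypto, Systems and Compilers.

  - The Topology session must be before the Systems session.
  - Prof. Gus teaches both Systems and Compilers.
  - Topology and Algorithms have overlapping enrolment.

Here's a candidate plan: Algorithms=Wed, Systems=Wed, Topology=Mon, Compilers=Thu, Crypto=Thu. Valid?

Valid

Prof. Gus teaches both Systems and Compilers — holds.
Topology and Algorithms have overlapping enrolment — holds.
The Topology session must be before the Systems session — holds.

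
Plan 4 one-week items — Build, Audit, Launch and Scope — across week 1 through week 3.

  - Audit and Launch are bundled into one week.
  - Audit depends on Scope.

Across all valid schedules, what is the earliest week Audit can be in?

week 2

Precedence pushes Audit to at least week 2.
Audit at week 2 is achievable: Audit in week 2, Launch in week 2, Scope in week 1, Build in week 1.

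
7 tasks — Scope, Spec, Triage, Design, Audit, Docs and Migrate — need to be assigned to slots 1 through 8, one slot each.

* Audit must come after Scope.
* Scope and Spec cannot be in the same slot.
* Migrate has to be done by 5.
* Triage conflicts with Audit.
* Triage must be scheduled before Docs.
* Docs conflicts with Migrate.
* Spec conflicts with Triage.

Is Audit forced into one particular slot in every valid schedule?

Audit can be 2 (e.g. Scope -> 1; Docs -> 2; Design -> 1; Triage -> 1; Spec -> 2; Migrate -> 1; Audit -> 2) or 3 (e.g. Audit -> 3; Spec -> 2; Design -> 1; Triage -> 1; Scope -> 1; Docs -> 2; Migrate -> 1).

No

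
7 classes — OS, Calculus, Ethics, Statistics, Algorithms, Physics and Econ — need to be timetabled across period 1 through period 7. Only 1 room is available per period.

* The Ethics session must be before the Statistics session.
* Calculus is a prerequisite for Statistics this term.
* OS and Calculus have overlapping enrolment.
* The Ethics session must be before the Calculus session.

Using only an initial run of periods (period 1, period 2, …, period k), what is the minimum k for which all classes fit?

The precedence chain requires at least 3 distinct periods.
With at most 1 per period and 7 classes, at least 7 periods are needed.
7 works (last occupied period: period 7): for example OS in period 4; Physics in period 6; Algorithms in period 5; Econ in period 7; Statistics in period 3; Ethics in period 1; Calculus in period 2.

7 periods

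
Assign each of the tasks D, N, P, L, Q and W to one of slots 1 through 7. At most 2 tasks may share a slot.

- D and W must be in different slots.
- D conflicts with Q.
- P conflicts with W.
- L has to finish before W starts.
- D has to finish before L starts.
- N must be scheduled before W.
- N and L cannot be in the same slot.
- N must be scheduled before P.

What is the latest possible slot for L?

6

Precedence pushes L to at least 2; downstream work caps L at 6.
L at 6 is achievable: D -> 1; Q -> 2; W -> 7; N -> 1; P -> 2; L -> 6.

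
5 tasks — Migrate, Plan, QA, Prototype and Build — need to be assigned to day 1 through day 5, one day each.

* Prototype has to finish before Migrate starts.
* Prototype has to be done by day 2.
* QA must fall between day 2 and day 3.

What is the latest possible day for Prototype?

day 2

Prototype's own window allows nothing later than day 2.
Prototype at day 2 is achievable: Migrate in day 3, Plan in day 1, Prototype in day 2, Build in day 1, QA in day 2.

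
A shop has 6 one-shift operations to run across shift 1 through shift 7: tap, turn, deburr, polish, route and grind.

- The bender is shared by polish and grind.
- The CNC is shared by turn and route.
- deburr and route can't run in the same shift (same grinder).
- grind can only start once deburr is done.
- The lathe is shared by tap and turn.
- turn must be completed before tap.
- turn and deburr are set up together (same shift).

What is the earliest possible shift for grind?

Precedence pushes grind to at least shift 2.
grind at shift 2 is achievable: turn=shift 1, grind=shift 2, route=shift 2, deburr=shift 1, tap=shift 2, polish=shift 1.

shift 2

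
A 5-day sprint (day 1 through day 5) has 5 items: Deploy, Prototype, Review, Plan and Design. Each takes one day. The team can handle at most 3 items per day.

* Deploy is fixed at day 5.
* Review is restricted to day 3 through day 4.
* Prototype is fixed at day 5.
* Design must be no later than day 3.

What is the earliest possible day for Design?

day 1

Design's own window allows nothing later than day 3.
Design at day 1 is achievable: Design in day 1, Plan in day 1, Prototype in day 5, Review in day 3, Deploy in day 5.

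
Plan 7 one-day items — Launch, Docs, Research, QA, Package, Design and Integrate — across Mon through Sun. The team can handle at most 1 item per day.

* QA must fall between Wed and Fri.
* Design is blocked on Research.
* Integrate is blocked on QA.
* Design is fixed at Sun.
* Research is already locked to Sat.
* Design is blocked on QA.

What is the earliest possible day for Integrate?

Precedence pushes Integrate to at least Thu.
Integrate at Thu is achievable: Docs -> Tue; Package -> Fri; Launch -> Mon; QA -> Wed; Design -> Sun; Research -> Sat; Integrate -> Thu.

Thu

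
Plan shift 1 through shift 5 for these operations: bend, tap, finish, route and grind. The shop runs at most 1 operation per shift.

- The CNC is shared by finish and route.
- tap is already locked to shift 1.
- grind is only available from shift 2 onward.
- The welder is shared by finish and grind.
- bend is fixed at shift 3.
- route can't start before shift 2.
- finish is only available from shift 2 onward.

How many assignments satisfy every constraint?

6

Splitting on finish: it can be shift 2 (2), shift 4 (2), shift 5 (2). Listing each branch's schedules as (bend, tap, route, grind) by shift number:
finish=shift 2: (3,1,4,5) (3,1,5,4) — 2.
finish=shift 4: (3,1,2,5) (3,1,5,2) — 2.
finish=shift 5: (3,1,2,4) (3,1,4,2) — 2.
Summing: 2 + 2 + 2 = 6.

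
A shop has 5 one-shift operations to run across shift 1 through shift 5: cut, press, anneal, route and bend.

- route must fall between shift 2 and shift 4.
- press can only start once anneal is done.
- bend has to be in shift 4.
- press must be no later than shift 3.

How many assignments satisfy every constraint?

Splitting on cut: it can be shift 1 (9), shift 2 (9), shift 3 (9), shift 4 (9), shift 5 (9). Listing each branch's schedules as (press, anneal, route, bend) by shift number:
cut=shift 1: (2,1,2,4) (2,1,3,4) (2,1,4,4) (3,1,2,4) (3,1,3,4) (3,1,4,4) (3,2,2,4) (3,2,3,4) (3,2,4,4) — 9.
cut=shift 2: (2,1,2,4) (2,1,3,4) (2,1,4,4) (3,1,2,4) (3,1,3,4) (3,1,4,4) (3,2,2,4) (3,2,3,4) (3,2,4,4) — 9.
cut=shift 3: (2,1,2,4) (2,1,3,4) (2,1,4,4) (3,1,2,4) (3,1,3,4) (3,1,4,4) (3,2,2,4) (3,2,3,4) (3,2,4,4) — 9.
cut=shift 4: (2,1,2,4) (2,1,3,4) (2,1,4,4) (3,1,2,4) (3,1,3,4) (3,1,4,4) (3,2,2,4) (3,2,3,4) (3,2,4,4) — 9.
cut=shift 5: (2,1,2,4) (2,1,3,4) (2,1,4,4) (3,1,2,4) (3,1,3,4) (3,1,4,4) (3,2,2,4) (3,2,3,4) (3,2,4,4) — 9.
Summing: 9 + 9 + 9 + 9 + 9 = 45.

45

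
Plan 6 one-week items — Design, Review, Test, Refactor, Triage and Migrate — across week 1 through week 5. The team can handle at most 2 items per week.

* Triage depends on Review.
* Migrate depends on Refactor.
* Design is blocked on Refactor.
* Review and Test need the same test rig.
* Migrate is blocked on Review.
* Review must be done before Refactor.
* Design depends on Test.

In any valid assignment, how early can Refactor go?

Precedence pushes Refactor to at least week 2; downstream work caps Refactor at week 4.
Refactor at week 2 is achievable: Review=week 1; Design=week 3; Triage=week 4; Migrate=week 3; Test=week 2; Refactor=week 2.

week 2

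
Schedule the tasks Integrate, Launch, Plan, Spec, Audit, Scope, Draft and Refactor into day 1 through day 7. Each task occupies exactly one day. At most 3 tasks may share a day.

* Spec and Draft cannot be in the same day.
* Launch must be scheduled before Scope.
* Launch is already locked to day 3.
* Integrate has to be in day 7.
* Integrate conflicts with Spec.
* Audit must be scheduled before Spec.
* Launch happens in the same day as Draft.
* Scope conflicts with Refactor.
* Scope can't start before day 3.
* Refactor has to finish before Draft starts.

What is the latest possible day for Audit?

day 5

Downstream work caps Audit at day 6.
Audit at day 5 is achievable: Integrate in day 7; Refactor in day 1; Spec in day 6; Draft in day 3; Audit in day 5; Plan in day 1; Launch in day 3; Scope in day 4.
Nothing later works — the conflict and capacity constraints rule out every day after day 5.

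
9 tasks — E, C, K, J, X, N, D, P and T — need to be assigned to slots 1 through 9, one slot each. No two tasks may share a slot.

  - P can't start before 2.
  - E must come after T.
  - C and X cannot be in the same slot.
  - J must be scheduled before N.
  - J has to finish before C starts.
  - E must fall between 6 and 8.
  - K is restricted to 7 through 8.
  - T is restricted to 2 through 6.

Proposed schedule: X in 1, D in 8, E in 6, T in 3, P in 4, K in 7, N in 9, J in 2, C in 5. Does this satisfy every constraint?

E must fall between 6 and 8 — holds.
P can't start before 2 — holds.
No two tasks may share a slot — holds.
T is restricted to 2 through 6 — holds.
K is restricted to 7 through 8 — holds.
J has to finish before C starts — holds.
C and X cannot be in the same slot — holds.
J must be scheduled before N — holds.
E must come after T — holds.

Yes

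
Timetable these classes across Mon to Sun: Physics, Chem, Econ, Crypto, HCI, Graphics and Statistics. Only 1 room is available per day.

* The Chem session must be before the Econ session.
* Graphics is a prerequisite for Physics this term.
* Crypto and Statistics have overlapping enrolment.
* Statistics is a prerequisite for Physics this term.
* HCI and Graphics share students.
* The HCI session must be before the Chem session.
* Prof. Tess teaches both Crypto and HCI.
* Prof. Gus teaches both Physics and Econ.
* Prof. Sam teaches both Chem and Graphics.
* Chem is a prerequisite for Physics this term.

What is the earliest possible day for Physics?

Fri

Precedence pushes Physics to at least Wed.
Physics at Fri is achievable: Chem=Tue, Statistics=Thu, HCI=Mon, Crypto=Sun, Graphics=Wed, Econ=Sat, Physics=Fri.
Nothing earlier works — the conflict and capacity constraints rule out every day before Fri.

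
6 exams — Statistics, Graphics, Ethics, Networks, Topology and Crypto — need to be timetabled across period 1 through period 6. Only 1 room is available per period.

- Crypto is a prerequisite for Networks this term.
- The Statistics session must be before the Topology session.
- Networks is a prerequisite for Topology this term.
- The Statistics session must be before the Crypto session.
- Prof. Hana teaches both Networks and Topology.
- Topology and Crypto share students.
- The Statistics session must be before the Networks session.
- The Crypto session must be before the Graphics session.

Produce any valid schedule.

Topology -> period 4; Ethics -> period 6; Statistics -> period 1; Networks -> period 3; Crypto -> period 2; Graphics -> period 5

Checking: Statistics(period 1) before Networks(period 3); Crypto(period 2) before Graphics(period 5); Networks(period 3) before Topology(period 4); Statistics(period 1) before Topology(period 4); Statistics(period 1) before Crypto(period 2); Crypto(period 2) before Networks(period 3); Networks(period 3) != Topology(period 4); Topology(period 4) != Crypto(period 2); max 1 per period (cap 1).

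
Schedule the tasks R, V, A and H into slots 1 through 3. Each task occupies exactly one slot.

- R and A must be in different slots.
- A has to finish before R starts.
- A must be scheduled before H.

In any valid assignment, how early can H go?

2

Precedence pushes H to at least 2.
H at 2 is achievable: R in 2, H in 2, V in 1, A in 1.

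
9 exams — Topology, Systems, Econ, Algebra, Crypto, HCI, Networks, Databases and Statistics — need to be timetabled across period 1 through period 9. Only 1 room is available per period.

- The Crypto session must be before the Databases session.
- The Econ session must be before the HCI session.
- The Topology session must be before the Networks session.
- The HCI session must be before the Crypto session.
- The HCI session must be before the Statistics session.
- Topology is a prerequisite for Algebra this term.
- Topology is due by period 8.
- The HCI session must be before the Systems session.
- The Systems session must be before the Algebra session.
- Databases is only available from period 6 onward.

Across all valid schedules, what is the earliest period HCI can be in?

Precedence pushes HCI to at least period 2; downstream work caps HCI at period 7.
HCI at period 2 is achievable: Networks -> period 8, Systems -> period 4, Statistics -> period 9, Crypto -> period 5, Algebra -> period 7, Topology -> period 3, HCI -> period 2, Databases -> period 6, Econ -> period 1.

period 2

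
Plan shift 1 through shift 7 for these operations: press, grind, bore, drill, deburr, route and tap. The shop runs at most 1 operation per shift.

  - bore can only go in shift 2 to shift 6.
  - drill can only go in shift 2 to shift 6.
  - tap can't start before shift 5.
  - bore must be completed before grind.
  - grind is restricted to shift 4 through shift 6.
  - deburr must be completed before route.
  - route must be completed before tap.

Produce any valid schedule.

press=shift 7; tap=shift 5; grind=shift 4; drill=shift 6; route=shift 3; deburr=shift 1; bore=shift 2

Checking: bore(shift 2) before grind(shift 4); route(shift 3) before tap(shift 5); deburr(shift 1) before route(shift 3); drill=shift 6 in [shift 2,shift 6]; bore=shift 2 in [shift 2,shift 6]; grind=shift 4 in [shift 4,shift 6]; tap=shift 5 in [shift 5,shift 7]; max 1 per shift (cap 1).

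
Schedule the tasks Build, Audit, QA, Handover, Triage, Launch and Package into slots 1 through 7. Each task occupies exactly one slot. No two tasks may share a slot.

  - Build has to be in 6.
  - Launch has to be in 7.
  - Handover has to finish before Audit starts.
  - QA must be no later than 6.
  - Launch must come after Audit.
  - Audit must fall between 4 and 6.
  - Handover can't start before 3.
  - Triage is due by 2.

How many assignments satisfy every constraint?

Splitting on Audit: it can be 4 (4), 5 (8). Listing each branch's schedules as (Build, QA, Handover, Triage, Launch, Package):
Audit=4: (6,1,3,2,7,5) (6,2,3,1,7,5) (6,5,3,1,7,2) (6,5,3,2,7,1) — 4.
Audit=5: (6,1,3,2,7,4) (6,1,4,2,7,3) (6,2,3,1,7,4) (6,2,4,1,7,3) (6,3,4,1,7,2) (6,3,4,2,7,1) (6,4,3,1,7,2) (6,4,3,2,7,1) — 8.
Summing: 4 + 8 = 12.

12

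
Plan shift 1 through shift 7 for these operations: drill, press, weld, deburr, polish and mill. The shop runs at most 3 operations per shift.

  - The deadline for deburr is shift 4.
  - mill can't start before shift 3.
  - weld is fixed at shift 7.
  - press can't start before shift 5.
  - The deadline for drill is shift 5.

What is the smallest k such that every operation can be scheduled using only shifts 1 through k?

With at most 3 per shift and 6 operations, at least 2 shifts are needed.
weld can't be placed before shift 7, so the schedule must run through at least shift 7.
7 works (last occupied shift: shift 7): for example drill in shift 1; polish in shift 1; press in shift 5; deburr in shift 1; mill in shift 3; weld in shift 7.

7 shifts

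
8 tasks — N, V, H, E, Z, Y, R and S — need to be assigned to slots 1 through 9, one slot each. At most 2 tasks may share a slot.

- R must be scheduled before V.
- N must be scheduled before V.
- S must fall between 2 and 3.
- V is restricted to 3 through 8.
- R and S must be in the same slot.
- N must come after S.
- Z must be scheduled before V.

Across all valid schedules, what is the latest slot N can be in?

Precedence pushes N to at least 3; downstream work caps N at 7.
N at 7 is achievable: S in 2; H in 1; Y in 3; R in 2; V in 8; E in 3; Z in 1; N in 7.

7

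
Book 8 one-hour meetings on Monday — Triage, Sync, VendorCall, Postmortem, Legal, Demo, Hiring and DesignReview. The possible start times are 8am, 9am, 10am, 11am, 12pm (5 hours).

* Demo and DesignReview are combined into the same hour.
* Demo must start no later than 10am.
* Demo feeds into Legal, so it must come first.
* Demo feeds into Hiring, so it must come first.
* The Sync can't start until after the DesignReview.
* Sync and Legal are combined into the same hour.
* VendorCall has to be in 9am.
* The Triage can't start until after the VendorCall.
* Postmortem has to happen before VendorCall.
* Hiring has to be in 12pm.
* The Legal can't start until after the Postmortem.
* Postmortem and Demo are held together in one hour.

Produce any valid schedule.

Hiring -> 12pm, Demo -> 8am, DesignReview -> 8am, Postmortem -> 8am, VendorCall -> 9am, Triage -> 10am, Legal -> 9am, Sync -> 9am

Checking: Demo(8am) before Legal(9am); Postmortem(8am) before VendorCall(9am); DesignReview(8am) before Sync(9am); Postmortem(8am) before Legal(9am); Demo(8am) before Hiring(12pm); VendorCall(9am) before Triage(10am); Postmortem = Demo = 8am; Demo = DesignReview = 8am; Sync = Legal = 9am; Demo=8am in [8am,10am]; VendorCall=9am in [9am,9am]; Hiring=12pm in [12pm,12pm].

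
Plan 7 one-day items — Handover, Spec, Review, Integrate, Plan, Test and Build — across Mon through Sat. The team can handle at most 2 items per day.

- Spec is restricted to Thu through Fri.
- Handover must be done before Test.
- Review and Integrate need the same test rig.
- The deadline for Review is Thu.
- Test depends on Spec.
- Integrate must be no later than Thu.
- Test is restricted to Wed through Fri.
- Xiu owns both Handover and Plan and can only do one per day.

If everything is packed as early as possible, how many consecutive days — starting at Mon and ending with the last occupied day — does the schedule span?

5

The precedence chain requires at least 2 distinct days.
With at most 2 per day and 7 work items, at least 4 days are needed.
Propagating the time windows through the other constraints, Test can't land before Fri — that is day 5 counting from Mon — so the schedule must run through at least 5 days.
5 works (last occupied day: Fri): for example Handover in Mon, Plan in Tue, Build in Wed, Integrate in Tue, Test in Fri, Spec in Thu, Review in Mon.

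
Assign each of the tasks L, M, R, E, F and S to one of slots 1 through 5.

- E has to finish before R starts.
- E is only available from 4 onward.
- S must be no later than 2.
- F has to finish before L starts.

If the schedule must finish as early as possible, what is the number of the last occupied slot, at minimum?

slot 5

The precedence chain requires at least 2 distinct slots.
Propagating the time windows through the other constraints, R can't land before 5, so the schedule must run through at least slot 5.
5 works (last occupied slot: 5): for example R in 5; M in 1; L in 2; E in 4; S in 1; F in 1.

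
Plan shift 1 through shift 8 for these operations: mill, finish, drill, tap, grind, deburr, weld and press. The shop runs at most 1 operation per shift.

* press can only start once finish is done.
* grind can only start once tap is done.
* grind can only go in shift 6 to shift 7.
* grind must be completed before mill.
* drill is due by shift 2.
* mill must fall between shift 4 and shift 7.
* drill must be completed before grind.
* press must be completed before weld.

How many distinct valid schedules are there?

Splitting on finish: it can be shift 1 (9), shift 2 (9), shift 3 (10), shift 4 (4). Listing each branch's schedules as (mill, drill, tap, grind, deburr, weld, press) by shift number:
finish=shift 1: (7,2,3,6,4,8,5) (7,2,3,6,5,8,4) (7,2,3,6,8,5,4) (7,2,4,6,3,8,5) (7,2,4,6,5,8,3) (7,2,4,6,8,5,3) (7,2,5,6,3,8,4) (7,2,5,6,4,8,3) (7,2,5,6,8,4,3) — 9.
finish=shift 2: (7,1,3,6,4,8,5) (7,1,3,6,5,8,4) (7,1,3,6,8,5,4) (7,1,4,6,3,8,5) (7,1,4,6,5,8,3) (7,1,4,6,8,5,3) (7,1,5,6,3,8,4) (7,1,5,6,4,8,3) (7,1,5,6,8,4,3) — 9.
finish=shift 3: (7,1,2,6,4,8,5) (7,1,2,6,5,8,4) (7,1,2,6,8,5,4) (7,1,4,6,2,8,5) (7,1,5,6,2,8,4) (7,2,1,6,4,8,5) (7,2,1,6,5,8,4) (7,2,1,6,8,5,4) (7,2,4,6,1,8,5) (7,2,5,6,1,8,4) — 10.
finish=shift 4: (7,1,2,6,3,8,5) (7,1,3,6,2,8,5) (7,2,1,6,3,8,5) (7,2,3,6,1,8,5) — 4.
Summing: 9 + 9 + 10 + 4 = 32.

32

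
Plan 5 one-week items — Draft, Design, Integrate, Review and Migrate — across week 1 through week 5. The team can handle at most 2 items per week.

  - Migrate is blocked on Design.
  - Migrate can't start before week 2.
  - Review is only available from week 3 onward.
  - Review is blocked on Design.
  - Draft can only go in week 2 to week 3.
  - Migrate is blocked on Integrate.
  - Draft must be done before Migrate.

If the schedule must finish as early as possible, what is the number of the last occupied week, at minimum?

The precedence chain requires at least 2 distinct weeks.
With at most 2 per week and 5 tasks, at least 3 weeks are needed.
Review can't be placed before week 3, so the schedule must run through at least week 3.
3 works (last occupied week: week 3): for example Review -> week 3, Draft -> week 2, Integrate -> week 1, Design -> week 1, Migrate -> week 3.

week 3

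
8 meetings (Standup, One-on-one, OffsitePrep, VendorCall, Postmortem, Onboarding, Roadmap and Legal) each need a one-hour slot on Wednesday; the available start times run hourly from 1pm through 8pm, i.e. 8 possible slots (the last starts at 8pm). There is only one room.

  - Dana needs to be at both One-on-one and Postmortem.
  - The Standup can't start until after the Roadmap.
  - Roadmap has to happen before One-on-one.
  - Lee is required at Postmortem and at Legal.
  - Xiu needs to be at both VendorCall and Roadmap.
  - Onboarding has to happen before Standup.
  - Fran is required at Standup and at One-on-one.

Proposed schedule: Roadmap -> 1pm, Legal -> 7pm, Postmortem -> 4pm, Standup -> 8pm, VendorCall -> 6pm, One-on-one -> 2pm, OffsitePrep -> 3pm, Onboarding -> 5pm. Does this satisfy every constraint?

Xiu needs to be at both VendorCall and Roadmap — holds.
Fran is required at Standup and at One-on-one — holds.
There is only one room — holds.
Onboarding has to happen before Standup — holds.
Lee is required at Postmortem and at Legal — holds.
Dana needs to be at both One-on-one and Postmortem — holds.
Roadmap has to happen before One-on-one — holds.
The Standup can't start until after the Roadmap — holds.

Yes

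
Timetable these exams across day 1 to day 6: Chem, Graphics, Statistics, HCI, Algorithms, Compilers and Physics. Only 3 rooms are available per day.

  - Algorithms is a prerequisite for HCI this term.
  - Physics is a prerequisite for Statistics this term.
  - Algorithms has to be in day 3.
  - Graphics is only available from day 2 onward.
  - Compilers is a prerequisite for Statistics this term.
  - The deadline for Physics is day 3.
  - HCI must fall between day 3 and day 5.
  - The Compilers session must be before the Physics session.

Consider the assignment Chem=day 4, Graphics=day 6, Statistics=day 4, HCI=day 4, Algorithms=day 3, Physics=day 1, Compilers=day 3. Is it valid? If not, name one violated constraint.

Compilers is a prerequisite for Statistics this term — holds.
Only 3 rooms are available per day — holds.
The Compilers session must be before the Physics session — violated.
Physics is a prerequisite for Statistics this term — holds.
Graphics is only available from day 2 onward — holds.
Algorithms is a prerequisite for HCI this term — holds.
HCI must fall between day 3 and day 5 — holds.
Algorithms has to be in day 3 — holds.
The deadline for Physics is day 3 — holds.

No — it violates: The Compilers session must be before the Physics session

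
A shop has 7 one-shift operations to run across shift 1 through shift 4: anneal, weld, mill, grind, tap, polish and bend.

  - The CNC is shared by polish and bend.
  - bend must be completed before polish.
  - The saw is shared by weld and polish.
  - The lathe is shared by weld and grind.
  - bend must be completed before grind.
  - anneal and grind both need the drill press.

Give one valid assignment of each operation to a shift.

mill in shift 1; weld in shift 1; polish in shift 2; anneal in shift 1; bend in shift 1; grind in shift 2; tap in shift 1

Checking: bend(shift 1) before grind(shift 2); bend(shift 1) before polish(shift 2); polish(shift 2) != bend(shift 1); anneal(shift 1) != grind(shift 2); weld(shift 1) != grind(shift 2); weld(shift 1) != polish(shift 2).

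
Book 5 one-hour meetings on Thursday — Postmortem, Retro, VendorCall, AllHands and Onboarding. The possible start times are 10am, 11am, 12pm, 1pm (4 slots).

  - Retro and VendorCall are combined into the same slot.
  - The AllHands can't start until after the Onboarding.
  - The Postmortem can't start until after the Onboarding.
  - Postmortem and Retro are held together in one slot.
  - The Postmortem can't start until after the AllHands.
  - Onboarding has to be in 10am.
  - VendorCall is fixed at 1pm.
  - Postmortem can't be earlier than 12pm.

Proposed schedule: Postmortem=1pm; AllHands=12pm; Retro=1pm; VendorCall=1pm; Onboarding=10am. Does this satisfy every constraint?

The Postmortem can't start until after the Onboarding — holds.
The Postmortem can't start until after the AllHands — holds.
Retro and VendorCall are combined into the same slot — holds.
Postmortem can't be earlier than 12pm — holds.
VendorCall is fixed at 1pm — holds.
The AllHands can't start until after the Onboarding — holds.
Onboarding has to be in 10am — holds.
Postmortem and Retro are held together in one slot — holds.

Valid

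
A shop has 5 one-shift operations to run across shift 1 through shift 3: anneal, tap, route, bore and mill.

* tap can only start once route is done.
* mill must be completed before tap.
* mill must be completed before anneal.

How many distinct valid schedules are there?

24

Splitting on anneal: it can be shift 2 (9), shift 3 (15). Listing each branch's schedules as (tap, route, bore, mill) by shift number:
anneal=shift 2: (2,1,1,1) (2,1,2,1) (2,1,3,1) (3,1,1,1) (3,1,2,1) (3,1,3,1) (3,2,1,1) (3,2,2,1) (3,2,3,1) — 9.
anneal=shift 3: (2,1,1,1) (2,1,2,1) (2,1,3,1) (3,1,1,1) (3,1,1,2) (3,1,2,1) (3,1,2,2) (3,1,3,1) (3,1,3,2) (3,2,1,1) (3,2,1,2) (3,2,2,1) (3,2,2,2) (3,2,3,1) (3,2,3,2) — 15.
Summing: 9 + 15 = 24.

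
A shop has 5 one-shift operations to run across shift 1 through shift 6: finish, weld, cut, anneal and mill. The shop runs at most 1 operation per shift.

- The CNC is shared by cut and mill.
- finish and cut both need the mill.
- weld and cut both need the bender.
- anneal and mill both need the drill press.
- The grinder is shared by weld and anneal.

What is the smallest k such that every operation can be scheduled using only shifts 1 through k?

With at most 1 per shift and 5 operations, at least 5 shifts are needed.
5 works (last occupied shift: shift 5): for example cut=shift 3; mill=shift 5; finish=shift 1; weld=shift 2; anneal=shift 4.

5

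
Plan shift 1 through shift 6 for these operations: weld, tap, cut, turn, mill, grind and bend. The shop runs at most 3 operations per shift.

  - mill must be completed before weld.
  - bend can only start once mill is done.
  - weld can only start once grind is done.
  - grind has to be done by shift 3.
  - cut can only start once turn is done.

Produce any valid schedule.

bend -> shift 2; mill -> shift 1; weld -> shift 2; turn -> shift 1; tap -> shift 3; grind -> shift 1; cut -> shift 2

Checking: turn(shift 1) before cut(shift 2); grind(shift 1) before weld(shift 2); mill(shift 1) before weld(shift 2); mill(shift 1) before bend(shift 2); grind=shift 1 in [shift 1,shift 3]; max 3 per shift (cap 3).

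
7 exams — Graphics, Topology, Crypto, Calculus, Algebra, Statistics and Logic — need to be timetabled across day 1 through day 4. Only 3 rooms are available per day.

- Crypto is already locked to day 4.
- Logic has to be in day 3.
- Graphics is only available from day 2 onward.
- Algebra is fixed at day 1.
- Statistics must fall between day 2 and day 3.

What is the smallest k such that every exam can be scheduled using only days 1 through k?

4

With at most 3 per day and 7 exams, at least 3 days are needed.
Crypto can't be placed before day 4, so the schedule must run through at least day 4.
4 works (last occupied day: day 4): for example Graphics=day 2, Topology=day 1, Statistics=day 2, Crypto=day 4, Calculus=day 1, Algebra=day 1, Logic=day 3.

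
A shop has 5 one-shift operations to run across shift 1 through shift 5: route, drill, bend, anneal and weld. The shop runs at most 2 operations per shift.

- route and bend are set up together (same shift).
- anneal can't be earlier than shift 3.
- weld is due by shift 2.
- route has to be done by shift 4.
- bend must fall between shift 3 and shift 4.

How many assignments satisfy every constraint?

Splitting on route: it can be shift 3 (16), shift 4 (16). Listing each branch's schedules as (drill, bend, anneal, weld) by shift number:
route=shift 3: (1,3,4,1) (1,3,4,2) (1,3,5,1) (1,3,5,2) (2,3,4,1) (2,3,4,2) (2,3,5,1) (2,3,5,2) (4,3,4,1) (4,3,4,2) (4,3,5,1) (4,3,5,2) (5,3,4,1) (5,3,4,2) (5,3,5,1) (5,3,5,2) — 16.
route=shift 4: (1,4,3,1) (1,4,3,2) (1,4,5,1) (1,4,5,2) (2,4,3,1) (2,4,3,2) (2,4,5,1) (2,4,5,2) (3,4,3,1) (3,4,3,2) (3,4,5,1) (3,4,5,2) (5,4,3,1) (5,4,3,2) (5,4,5,1) (5,4,5,2) — 16.
Summing: 16 + 16 = 32.

32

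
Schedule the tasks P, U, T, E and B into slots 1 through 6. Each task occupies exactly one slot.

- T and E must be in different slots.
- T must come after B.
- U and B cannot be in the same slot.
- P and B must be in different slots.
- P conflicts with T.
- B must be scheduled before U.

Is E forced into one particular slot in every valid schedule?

E can be 1 (e.g. T -> 2; P -> 3; B -> 1; E -> 1; U -> 2) or 2 (e.g. E=2; U=2; P=2; B=1; T=3).

No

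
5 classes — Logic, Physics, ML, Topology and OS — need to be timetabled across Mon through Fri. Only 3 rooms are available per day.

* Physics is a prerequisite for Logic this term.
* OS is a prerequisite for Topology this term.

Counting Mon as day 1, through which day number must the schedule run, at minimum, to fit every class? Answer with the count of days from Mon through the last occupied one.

2 days

The precedence chain requires at least 2 distinct days.
With at most 3 per day and 5 classes, at least 2 days are needed.
2 works (last occupied day: Tue): for example Topology in Tue, ML in Mon, OS in Mon, Logic in Tue, Physics in Mon.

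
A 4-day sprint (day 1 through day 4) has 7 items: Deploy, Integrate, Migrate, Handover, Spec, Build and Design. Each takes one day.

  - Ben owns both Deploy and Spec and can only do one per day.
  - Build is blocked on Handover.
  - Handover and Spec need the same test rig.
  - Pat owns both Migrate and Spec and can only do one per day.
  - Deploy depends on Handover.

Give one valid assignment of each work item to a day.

Design in day 1, Deploy in day 2, Spec in day 3, Migrate in day 1, Build in day 2, Handover in day 1, Integrate in day 1

Checking: Handover(day 1) before Deploy(day 2); Handover(day 1) before Build(day 2); Deploy(day 2) != Spec(day 3); Handover(day 1) != Spec(day 3); Migrate(day 1) != Spec(day 3).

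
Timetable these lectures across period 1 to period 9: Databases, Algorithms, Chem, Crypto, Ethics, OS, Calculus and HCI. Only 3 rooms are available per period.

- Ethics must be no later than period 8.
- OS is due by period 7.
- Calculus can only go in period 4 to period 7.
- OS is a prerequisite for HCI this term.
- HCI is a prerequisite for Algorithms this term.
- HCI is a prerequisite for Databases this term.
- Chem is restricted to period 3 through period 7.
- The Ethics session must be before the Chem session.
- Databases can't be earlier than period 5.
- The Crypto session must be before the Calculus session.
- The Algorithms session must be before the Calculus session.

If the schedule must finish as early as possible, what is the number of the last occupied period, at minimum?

The precedence chain requires at least 4 distinct periods.
With at most 3 per period and 8 lectures, at least 3 periods are needed.
Databases can't be placed before period 5, so the schedule must run through at least period 5.
5 works (last occupied period: period 5): for example OS in period 1; Crypto in period 1; Chem in period 3; Ethics in period 1; Algorithms in period 3; Calculus in period 4; Databases in period 5; HCI in period 2.

period 5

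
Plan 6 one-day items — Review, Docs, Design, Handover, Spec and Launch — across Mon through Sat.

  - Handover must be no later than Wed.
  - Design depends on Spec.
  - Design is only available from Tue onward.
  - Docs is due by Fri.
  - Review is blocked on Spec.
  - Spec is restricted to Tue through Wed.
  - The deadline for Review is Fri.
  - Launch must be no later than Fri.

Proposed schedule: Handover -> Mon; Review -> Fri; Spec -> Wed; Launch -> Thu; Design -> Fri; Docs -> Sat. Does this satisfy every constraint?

Spec is restricted to Tue through Wed — holds.
Design depends on Spec — holds.
Launch must be no later than Fri — holds.
Docs is due by Fri — violated.
The deadline for Review is Fri — holds.
Design is only available from Tue onward — holds.
Review is blocked on Spec — holds.
Handover must be no later than Wed — holds.

No — it violates: Docs is due by Fri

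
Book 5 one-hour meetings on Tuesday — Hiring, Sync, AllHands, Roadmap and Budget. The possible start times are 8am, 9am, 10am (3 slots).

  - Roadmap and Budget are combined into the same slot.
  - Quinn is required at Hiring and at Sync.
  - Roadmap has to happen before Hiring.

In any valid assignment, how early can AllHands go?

8am

AllHands at 8am is achievable: AllHands in 8am; Budget in 8am; Sync in 8am; Hiring in 9am; Roadmap in 8am.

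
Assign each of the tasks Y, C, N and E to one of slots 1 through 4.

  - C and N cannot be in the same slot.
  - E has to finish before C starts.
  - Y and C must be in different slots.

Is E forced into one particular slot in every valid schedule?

No

E can be 1 (e.g. N=1, Y=1, E=1, C=2) or 2 (e.g. N -> 1, C -> 3, E -> 2, Y -> 1).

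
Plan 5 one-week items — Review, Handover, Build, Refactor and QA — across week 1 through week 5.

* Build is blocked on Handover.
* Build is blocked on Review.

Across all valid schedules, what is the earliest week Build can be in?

Precedence pushes Build to at least week 2.
Build at week 2 is achievable: Handover -> week 1; Build -> week 2; QA -> week 1; Review -> week 1; Refactor -> week 1.

week 2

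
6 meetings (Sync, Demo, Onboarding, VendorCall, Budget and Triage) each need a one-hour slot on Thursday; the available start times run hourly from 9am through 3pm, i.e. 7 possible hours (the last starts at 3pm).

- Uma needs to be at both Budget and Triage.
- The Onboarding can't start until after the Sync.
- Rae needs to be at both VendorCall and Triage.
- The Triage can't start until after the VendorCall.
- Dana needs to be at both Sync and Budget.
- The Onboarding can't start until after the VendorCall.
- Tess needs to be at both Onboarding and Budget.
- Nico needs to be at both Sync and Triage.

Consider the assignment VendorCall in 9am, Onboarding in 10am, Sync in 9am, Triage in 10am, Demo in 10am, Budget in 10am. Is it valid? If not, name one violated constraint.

Nico needs to be at both Sync and Triage — holds.
Rae needs to be at both VendorCall and Triage — holds.
Uma needs to be at both Budget and Triage — violated.
The Triage can't start until after the VendorCall — holds.
Tess needs to be at both Onboarding and Budget — violated.
Dana needs to be at both Sync and Budget — holds.
The Onboarding can't start until after the Sync — holds.
The Onboarding can't start until after the VendorCall — holds.

No — it violates: Tess needs to be at both Onboarding and Budget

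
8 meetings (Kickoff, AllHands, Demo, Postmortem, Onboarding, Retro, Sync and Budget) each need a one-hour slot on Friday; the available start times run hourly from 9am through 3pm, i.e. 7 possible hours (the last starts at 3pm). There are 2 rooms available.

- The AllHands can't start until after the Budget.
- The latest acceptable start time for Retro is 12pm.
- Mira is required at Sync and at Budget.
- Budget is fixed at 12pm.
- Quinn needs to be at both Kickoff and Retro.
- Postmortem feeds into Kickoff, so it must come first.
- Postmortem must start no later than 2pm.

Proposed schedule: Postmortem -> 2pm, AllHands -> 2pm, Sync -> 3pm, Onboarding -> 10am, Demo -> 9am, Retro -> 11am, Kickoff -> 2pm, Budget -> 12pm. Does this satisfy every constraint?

Postmortem must start no later than 2pm — holds.
Quinn needs to be at both Kickoff and Retro — holds.
The latest acceptable start time for Retro is 12pm — holds.
The AllHands can't start until after the Budget — holds.
Mira is required at Sync and at Budget — holds.
Postmortem feeds into Kickoff, so it must come first — violated.
There are 2 rooms available — violated.
Budget is fixed at 12pm — holds.

No. There are 2 rooms available is not satisfied.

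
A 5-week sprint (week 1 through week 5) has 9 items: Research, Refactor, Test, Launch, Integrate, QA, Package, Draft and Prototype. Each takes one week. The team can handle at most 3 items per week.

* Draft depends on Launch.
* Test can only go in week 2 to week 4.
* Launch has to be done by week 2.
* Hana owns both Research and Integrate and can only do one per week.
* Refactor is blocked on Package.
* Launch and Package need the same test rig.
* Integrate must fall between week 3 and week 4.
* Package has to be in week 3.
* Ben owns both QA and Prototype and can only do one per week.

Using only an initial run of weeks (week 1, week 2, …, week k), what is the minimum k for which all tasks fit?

The precedence chain requires at least 2 distinct weeks.
With at most 3 per week and 9 tasks, at least 3 weeks are needed.
Propagating the time windows through the other constraints, Refactor can't land before week 4, so the schedule must run through at least week 4.
4 works (last occupied week: week 4): for example Launch in week 1; QA in week 1; Package in week 3; Refactor in week 4; Test in week 2; Integrate in week 3; Draft in week 2; Prototype in week 2; Research in week 1.

4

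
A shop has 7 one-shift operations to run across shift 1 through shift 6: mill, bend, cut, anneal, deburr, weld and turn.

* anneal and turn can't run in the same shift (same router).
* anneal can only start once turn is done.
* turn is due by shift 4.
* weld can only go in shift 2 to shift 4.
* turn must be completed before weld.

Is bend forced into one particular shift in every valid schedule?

bend can be shift 1 (e.g. deburr in shift 1, weld in shift 2, anneal in shift 2, mill in shift 1, turn in shift 1, bend in shift 1, cut in shift 1) or shift 2 (e.g. turn=shift 1; weld=shift 2; bend=shift 2; cut=shift 1; anneal=shift 2; mill=shift 1; deburr=shift 1).

No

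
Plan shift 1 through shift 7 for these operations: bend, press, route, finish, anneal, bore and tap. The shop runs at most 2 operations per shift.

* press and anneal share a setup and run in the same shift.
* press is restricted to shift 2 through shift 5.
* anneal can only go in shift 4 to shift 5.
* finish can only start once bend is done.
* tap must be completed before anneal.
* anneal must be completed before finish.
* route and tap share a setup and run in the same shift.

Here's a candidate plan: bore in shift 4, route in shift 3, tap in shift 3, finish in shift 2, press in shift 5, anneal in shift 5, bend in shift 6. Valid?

Invalid. finish can only start once bend is done.

tap must be completed before anneal — holds.
route and tap share a setup and run in the same shift — holds.
press is restricted to shift 2 through shift 5 — holds.
press and anneal share a setup and run in the same shift — holds.
anneal must be completed before finish — violated.
finish can only start once bend is done — violated.
The shop runs at most 2 operations per shift — holds.
anneal can only go in shift 4 to shift 5 — holds.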